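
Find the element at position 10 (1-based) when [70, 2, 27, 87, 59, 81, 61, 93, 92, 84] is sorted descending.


Sort descending: [93, 92, 87, 84, 81, 70, 61, 59, 27, 2]
The 10th element (1-indexed) is at index 9.
Value = 2
Final answer: 2


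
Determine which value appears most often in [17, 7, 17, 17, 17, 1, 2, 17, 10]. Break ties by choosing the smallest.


Count the frequency of each value:
  1 appears 1 time(s)
  2 appears 1 time(s)
  7 appears 1 time(s)
  10 appears 1 time(s)
  17 appears 5 time(s)
Maximum frequency is 5.
Only 17 reaches that frequency, so it is the mode.
Final answer: 17


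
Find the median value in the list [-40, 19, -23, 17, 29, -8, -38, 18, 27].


First, sort the list: [-40, -38, -23, -8, 17, 18, 19, 27, 29]
The list has 9 elements (odd count).
The middle index is 4 (0-based), and the element there is 17.
Final answer: 17


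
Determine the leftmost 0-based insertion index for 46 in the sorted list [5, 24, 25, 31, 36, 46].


List is sorted: [5, 24, 25, 31, 36, 46]
We need the leftmost position where 46 can be inserted, i.e. the first index whose element is >= 46 (or the end of the list if none is).
Binary search with low=0, high=6 (0-based indices):
  low=0, high=6, mid=3: a[3]=31 < 46, so low = 4
  low=4, high=6, mid=5: a[5]=46 >= 46, so high = 5
  low=4, high=5, mid=4: a[4]=36 < 46, so low = 5
Now low = high = 5, so the insertion index is 5.
Final answer: 5


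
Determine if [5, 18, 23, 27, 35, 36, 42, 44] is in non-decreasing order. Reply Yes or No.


Check consecutive pairs:
  5 <= 18? True
  18 <= 23? True
  23 <= 27? True
  27 <= 35? True
  35 <= 36? True
  36 <= 42? True
  42 <= 44? True
Every consecutive pair is in order, so the list is non-decreasing.
Final answer: Yes


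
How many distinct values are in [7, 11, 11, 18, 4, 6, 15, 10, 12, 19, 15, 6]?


List all unique values:
Distinct values: [4, 6, 7, 10, 11, 12, 15, 18, 19]
Count = 9
Final answer: 9


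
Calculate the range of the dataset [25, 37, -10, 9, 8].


Maximum value: 37
Minimum value: -10
Range = 37 - (-10) = 47
Final answer: 47


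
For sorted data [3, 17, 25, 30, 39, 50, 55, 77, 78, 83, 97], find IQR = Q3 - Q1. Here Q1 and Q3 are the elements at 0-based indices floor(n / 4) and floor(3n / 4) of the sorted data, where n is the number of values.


The data has n = 11 elements.
Q1 index = floor(11 / 4) = floor(2.75) = 2; Q3 index = floor(3 * 11 / 4) = floor(8.25) = 8
Q1 = element at index 2 = 25
Q3 = element at index 8 = 78
IQR = 78 - 25 = 53
Final answer: 53


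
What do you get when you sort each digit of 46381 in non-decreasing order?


The number 46381 has digits: 4, 6, 3, 8, 1
Sorted: 1, 3, 4, 6, 8
Joining the sorted digits gives the result.
Final answer: 13468


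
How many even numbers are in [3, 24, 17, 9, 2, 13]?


Check each element:
  3 is odd
  24 is even
  17 is odd
  9 is odd
  2 is even
  13 is odd
Evens: [24, 2]
Count of evens = 2
Final answer: 2


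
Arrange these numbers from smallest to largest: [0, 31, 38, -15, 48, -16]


Original list: [0, 31, 38, -15, 48, -16]
Repeatedly take the smallest remaining element:
  Remaining [0, 31, 38, -15, 48, -16] -> smallest is -16
  Remaining [0, 31, 38, -15, 48] -> smallest is -15
  Remaining [0, 31, 38, 48] -> smallest is 0
  Remaining [31, 38, 48] -> smallest is 31
  Remaining [38, 48] -> smallest is 38
  Remaining [48] -> smallest is 48
Collecting the picks in order gives the sorted list.
Final answer: [-16, -15, 0, 31, 38, 48]


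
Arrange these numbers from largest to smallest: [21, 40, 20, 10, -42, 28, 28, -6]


Original list: [21, 40, 20, 10, -42, 28, 28, -6]
Repeatedly take the largest remaining element:
  Remaining [21, 40, 20, 10, -42, 28, 28, -6] -> largest is 40
  Remaining [21, 20, 10, -42, 28, 28, -6] -> largest is 28
  Remaining [21, 20, 10, -42, 28, -6] -> largest is 28
  Remaining [21, 20, 10, -42, -6] -> largest is 21
  Remaining [20, 10, -42, -6] -> largest is 20
  Remaining [10, -42, -6] -> largest is 10
  Remaining [-42, -6] -> largest is -6
  Remaining [-42] -> largest is -42
Collecting the picks in order gives the descending list.
Final answer: [40, 28, 28, 21, 20, 10, -6, -42]


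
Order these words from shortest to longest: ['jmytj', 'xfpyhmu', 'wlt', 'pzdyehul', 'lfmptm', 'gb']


Compute lengths:
  'jmytj' has length 5
  'xfpyhmu' has length 7
  'wlt' has length 3
  'pzdyehul' has length 8
  'lfmptm' has length 6
  'gb' has length 2
Lengths in increasing order: 2 < 3 < 5 < 6 < 7 < 8
Listing the words in that order gives the answer.
Final answer: ['gb', 'wlt', 'jmytj', 'lfmptm', 'xfpyhmu', 'pzdyehul']


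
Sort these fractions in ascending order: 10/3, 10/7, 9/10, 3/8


Convert to decimal for comparison:
  10/3 = 3.3333
  10/7 = 1.4286
  9/10 = 0.9
  3/8 = 0.375
Decimals in increasing order: 0.375 < 0.9 < 1.4286 < 3.3333
Writing each back as its fraction gives the sorted order.
Final answer: 3/8, 9/10, 10/7, 10/3


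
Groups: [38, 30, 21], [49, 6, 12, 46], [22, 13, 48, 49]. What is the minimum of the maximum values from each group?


Find max of each group:
  Group 1: [38, 30, 21] -> max = 38
  Group 2: [49, 6, 12, 46] -> max = 49
  Group 3: [22, 13, 48, 49] -> max = 49
Maxes: [38, 49, 49]
Minimum of maxes = 38
Final answer: 38


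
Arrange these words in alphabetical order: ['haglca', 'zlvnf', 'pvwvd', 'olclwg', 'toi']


Compare strings character by character (the first differing letter decides):
  'haglca' < 'olclwg' since 'h' < 'o' at position 1
  'olclwg' < 'pvwvd' since 'o' < 'p' at position 1
  'pvwvd' < 'toi' since 'p' < 't' at position 1
  'toi' < 'zlvnf' since 't' < 'z' at position 1
Chaining these comparisons gives the alphabetical order.
Final answer: ['haglca', 'olclwg', 'pvwvd', 'toi', 'zlvnf']


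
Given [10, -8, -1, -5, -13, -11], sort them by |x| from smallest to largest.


Compute absolute values:
  |10| = 10
  |-8| = 8
  |-1| = 1
  |-5| = 5
  |-13| = 13
  |-11| = 11
Absolute values in increasing order: 1 < 5 < 8 < 10 < 11 < 13
Listing the original numbers in that order gives the answer.
Final answer: [-1, -5, -8, 10, -11, -13]


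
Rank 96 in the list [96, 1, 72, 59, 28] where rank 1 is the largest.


Sort descending: [96, 72, 59, 28, 1]
Find 96 in the sorted list.
96 is at position 1.
Final answer: 1


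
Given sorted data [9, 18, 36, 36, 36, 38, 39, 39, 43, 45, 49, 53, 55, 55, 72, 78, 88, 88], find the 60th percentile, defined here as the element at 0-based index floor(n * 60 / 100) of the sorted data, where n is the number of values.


The dataset has n = 18 elements.
Index = floor(18 * 60 / 100) = floor(1080 / 100) = floor(10.8) = 10
Counting from index 0 in the sorted data, the element at index 10 is 49.
Final answer: 49


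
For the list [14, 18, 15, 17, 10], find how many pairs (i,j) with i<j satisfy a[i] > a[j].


For each element, count the later elements that are smaller than it:
  14 (index 0): smaller elements after it = [10] -> 1
  18 (index 1): smaller elements after it = [15, 17, 10] -> 3
  15 (index 2): smaller elements after it = [10] -> 1
  17 (index 3): smaller elements after it = [10] -> 1
Total inversions = 1 + 3 + 1 + 1 = 6
Final answer: 6


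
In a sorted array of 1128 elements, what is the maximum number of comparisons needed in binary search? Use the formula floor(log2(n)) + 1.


Binary search halves the search space each step.
Maximum comparisons = floor(log2(1128)) + 1
log2(1128) = 10.1396
floor(log2(1128)) = 10, so 10 + 1 = 11
Final answer: 11


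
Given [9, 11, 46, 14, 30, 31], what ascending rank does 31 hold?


Sort ascending: [9, 11, 14, 30, 31, 46]
Find 31 in the sorted list.
31 is at position 5 (1-indexed).
Final answer: 5


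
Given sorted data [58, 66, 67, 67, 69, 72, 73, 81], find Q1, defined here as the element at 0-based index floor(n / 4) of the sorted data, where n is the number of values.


The list has n = 8 elements.
Q1 index = floor(8 / 4) = floor(2) = 2
Counting from index 0 in the sorted data, the element at index 2 is 67.
Final answer: 67


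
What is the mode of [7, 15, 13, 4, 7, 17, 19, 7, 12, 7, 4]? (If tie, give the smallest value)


Count the frequency of each value:
  4 appears 2 time(s)
  7 appears 4 time(s)
  12 appears 1 time(s)
  13 appears 1 time(s)
  15 appears 1 time(s)
  17 appears 1 time(s)
  19 appears 1 time(s)
Maximum frequency is 4.
Only 7 reaches that frequency, so it is the mode.
Final answer: 7


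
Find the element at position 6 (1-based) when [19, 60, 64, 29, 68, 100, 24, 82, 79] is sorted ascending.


Sort ascending: [19, 24, 29, 60, 64, 68, 79, 82, 100]
The 6th element (1-indexed) is at index 5.
Value = 68
Final answer: 68


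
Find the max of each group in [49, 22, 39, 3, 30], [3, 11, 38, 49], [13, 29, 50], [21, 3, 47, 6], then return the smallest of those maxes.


Find max of each group:
  Group 1: [49, 22, 39, 3, 30] -> max = 49
  Group 2: [3, 11, 38, 49] -> max = 49
  Group 3: [13, 29, 50] -> max = 50
  Group 4: [21, 3, 47, 6] -> max = 47
Maxes: [49, 49, 50, 47]
Minimum of maxes = 47
Final answer: 47


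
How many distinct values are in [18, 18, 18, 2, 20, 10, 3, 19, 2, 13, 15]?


List all unique values:
Distinct values: [2, 3, 10, 13, 15, 18, 19, 20]
Count = 8
Final answer: 8


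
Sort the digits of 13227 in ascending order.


The number 13227 has digits: 1, 3, 2, 2, 7
Sorted: 1, 2, 2, 3, 7
Joining the sorted digits gives the result.
Final answer: 12237


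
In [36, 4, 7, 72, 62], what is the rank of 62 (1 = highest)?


Sort descending: [72, 62, 36, 7, 4]
Find 62 in the sorted list.
62 is at position 2.
Final answer: 2


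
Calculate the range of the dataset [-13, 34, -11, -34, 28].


Maximum value: 34
Minimum value: -34
Range = 34 - (-34) = 68
Final answer: 68


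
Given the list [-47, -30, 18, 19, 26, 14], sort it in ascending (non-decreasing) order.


Original list: [-47, -30, 18, 19, 26, 14]
Repeatedly take the smallest remaining element:
  Remaining [-47, -30, 18, 19, 26, 14] -> smallest is -47
  Remaining [-30, 18, 19, 26, 14] -> smallest is -30
  Remaining [18, 19, 26, 14] -> smallest is 14
  Remaining [18, 19, 26] -> smallest is 18
  Remaining [19, 26] -> smallest is 19
  Remaining [26] -> smallest is 26
Collecting the picks in order gives the sorted list.
Final answer: [-47, -30, 14, 18, 19, 26]


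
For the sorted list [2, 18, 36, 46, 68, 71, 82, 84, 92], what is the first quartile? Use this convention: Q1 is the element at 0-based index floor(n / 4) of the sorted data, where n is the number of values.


The list has n = 9 elements.
Q1 index = floor(9 / 4) = floor(2.25) = 2
Counting from index 0 in the sorted data, the element at index 2 is 36.
Final answer: 36


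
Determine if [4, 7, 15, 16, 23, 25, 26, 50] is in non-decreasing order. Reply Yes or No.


Check consecutive pairs:
  4 <= 7? True
  7 <= 15? True
  15 <= 16? True
  16 <= 23? True
  23 <= 25? True
  25 <= 26? True
  26 <= 50? True
Every consecutive pair is in order, so the list is non-decreasing.
Final answer: Yes


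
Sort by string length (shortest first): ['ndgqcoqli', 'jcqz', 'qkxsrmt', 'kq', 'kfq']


Compute lengths:
  'ndgqcoqli' has length 9
  'jcqz' has length 4
  'qkxsrmt' has length 7
  'kq' has length 2
  'kfq' has length 3
Lengths in increasing order: 2 < 3 < 4 < 7 < 9
Listing the words in that order gives the answer.
Final answer: ['kq', 'kfq', 'jcqz', 'qkxsrmt', 'ndgqcoqli']


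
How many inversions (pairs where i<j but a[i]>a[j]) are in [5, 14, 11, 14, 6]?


For each element, count the later elements that are smaller than it:
  5 (index 0): smaller elements after it = [] -> 0
  14 (index 1): smaller elements after it = [11, 6] -> 2
  11 (index 2): smaller elements after it = [6] -> 1
  14 (index 3): smaller elements after it = [6] -> 1
Total inversions = 0 + 2 + 1 + 1 = 4
Final answer: 4


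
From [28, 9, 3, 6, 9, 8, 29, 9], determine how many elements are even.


Check each element:
  28 is even
  9 is odd
  3 is odd
  6 is even
  9 is odd
  8 is even
  29 is odd
  9 is odd
Evens: [28, 6, 8]
Count of evens = 3
Final answer: 3


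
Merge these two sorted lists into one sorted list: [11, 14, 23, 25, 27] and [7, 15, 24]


List A: [11, 14, 23, 25, 27]
List B: [7, 15, 24]
Repeatedly compare the front elements and take the smaller:
  11 vs 7 -> take 7
  11 vs 15 -> take 11
  14 vs 15 -> take 14
  23 vs 15 -> take 15
  23 vs 24 -> take 23
  25 vs 24 -> take 24
  B is exhausted; append the rest of A: [25, 27]
Final answer: [7, 11, 14, 15, 23, 24, 25, 27]


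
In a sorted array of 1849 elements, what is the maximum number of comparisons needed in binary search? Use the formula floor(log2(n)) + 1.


Binary search halves the search space each step.
Maximum comparisons = floor(log2(1849)) + 1
log2(1849) = 10.8525
floor(log2(1849)) = 10, so 10 + 1 = 11
Final answer: 11


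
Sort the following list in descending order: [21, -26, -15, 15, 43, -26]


Original list: [21, -26, -15, 15, 43, -26]
Repeatedly take the largest remaining element:
  Remaining [21, -26, -15, 15, 43, -26] -> largest is 43
  Remaining [21, -26, -15, 15, -26] -> largest is 21
  Remaining [-26, -15, 15, -26] -> largest is 15
  Remaining [-26, -15, -26] -> largest is -15
  Remaining [-26, -26] -> largest is -26
  Remaining [-26] -> largest is -26
Collecting the picks in order gives the descending list.
Final answer: [43, 21, 15, -15, -26, -26]


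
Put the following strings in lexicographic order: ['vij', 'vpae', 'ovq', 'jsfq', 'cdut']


Compare strings character by character (the first differing letter decides):
  'cdut' < 'jsfq' since 'c' < 'j' at position 1
  'jsfq' < 'ovq' since 'j' < 'o' at position 1
  'ovq' < 'vij' since 'o' < 'v' at position 1
  'vij' < 'vpae' since 'i' < 'p' at position 2
Chaining these comparisons gives the alphabetical order.
Final answer: ['cdut', 'jsfq', 'ovq', 'vij', 'vpae']


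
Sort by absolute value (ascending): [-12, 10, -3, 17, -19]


Compute absolute values:
  |-12| = 12
  |10| = 10
  |-3| = 3
  |17| = 17
  |-19| = 19
Absolute values in increasing order: 3 < 10 < 12 < 17 < 19
Listing the original numbers in that order gives the answer.
Final answer: [-3, 10, -12, 17, -19]


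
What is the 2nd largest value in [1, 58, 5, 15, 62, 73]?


Sort descending: [73, 62, 58, 15, 5, 1]
The 2nd element (1-indexed) is at index 1.
Value = 62
Final answer: 62


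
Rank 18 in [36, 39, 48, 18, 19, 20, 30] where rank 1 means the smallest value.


Sort ascending: [18, 19, 20, 30, 36, 39, 48]
Find 18 in the sorted list.
18 is at position 1 (1-indexed).
Final answer: 1


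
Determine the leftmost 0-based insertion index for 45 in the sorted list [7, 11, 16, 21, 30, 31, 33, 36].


List is sorted: [7, 11, 16, 21, 30, 31, 33, 36]
We need the leftmost position where 45 can be inserted, i.e. the first index whose element is >= 45 (or the end of the list if none is).
Binary search with low=0, high=8 (0-based indices):
  low=0, high=8, mid=4: a[4]=30 < 45, so low = 5
  low=5, high=8, mid=6: a[6]=33 < 45, so low = 7
  low=7, high=8, mid=7: a[7]=36 < 45, so low = 8
Now low = high = 8, so the insertion index is 8.
Final answer: 8


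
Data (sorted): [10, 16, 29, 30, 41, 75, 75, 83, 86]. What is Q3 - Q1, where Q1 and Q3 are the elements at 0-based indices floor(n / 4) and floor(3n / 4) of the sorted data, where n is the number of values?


The data has n = 9 elements.
Q1 index = floor(9 / 4) = floor(2.25) = 2; Q3 index = floor(3 * 9 / 4) = floor(6.75) = 6
Q1 = element at index 2 = 29
Q3 = element at index 6 = 75
IQR = 75 - 29 = 46
Final answer: 46


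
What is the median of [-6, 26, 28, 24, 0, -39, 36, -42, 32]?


First, sort the list: [-42, -39, -6, 0, 24, 26, 28, 32, 36]
The list has 9 elements (odd count).
The middle index is 4 (0-based), and the element there is 24.
Final answer: 24


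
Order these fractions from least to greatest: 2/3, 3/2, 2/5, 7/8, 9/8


Convert to decimal for comparison:
  2/3 = 0.6667
  3/2 = 1.5
  2/5 = 0.4
  7/8 = 0.875
  9/8 = 1.125
Decimals in increasing order: 0.4 < 0.6667 < 0.875 < 1.125 < 1.5
Writing each back as its fraction gives the sorted order.
Final answer: 2/5, 2/3, 7/8, 9/8, 3/2


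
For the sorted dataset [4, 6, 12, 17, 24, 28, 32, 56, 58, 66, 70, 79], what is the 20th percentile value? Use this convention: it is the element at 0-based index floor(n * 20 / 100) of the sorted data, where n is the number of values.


The dataset has n = 12 elements.
Index = floor(12 * 20 / 100) = floor(240 / 100) = floor(2.4) = 2
Counting from index 0 in the sorted data, the element at index 2 is 12.
Final answer: 12


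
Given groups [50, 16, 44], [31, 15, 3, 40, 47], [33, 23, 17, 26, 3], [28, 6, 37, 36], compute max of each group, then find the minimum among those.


Find max of each group:
  Group 1: [50, 16, 44] -> max = 50
  Group 2: [31, 15, 3, 40, 47] -> max = 47
  Group 3: [33, 23, 17, 26, 3] -> max = 33
  Group 4: [28, 6, 37, 36] -> max = 37
Maxes: [50, 47, 33, 37]
Minimum of maxes = 33
Final answer: 33


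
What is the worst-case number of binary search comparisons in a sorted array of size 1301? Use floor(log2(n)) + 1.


Binary search halves the search space each step.
Maximum comparisons = floor(log2(1301)) + 1
log2(1301) = 10.3454
floor(log2(1301)) = 10, so 10 + 1 = 11
Final answer: 11


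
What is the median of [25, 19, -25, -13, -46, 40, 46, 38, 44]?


First, sort the list: [-46, -25, -13, 19, 25, 38, 40, 44, 46]
The list has 9 elements (odd count).
The middle index is 4 (0-based), and the element there is 25.
Final answer: 25


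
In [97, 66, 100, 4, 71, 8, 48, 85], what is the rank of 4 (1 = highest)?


Sort descending: [100, 97, 85, 71, 66, 48, 8, 4]
Find 4 in the sorted list.
4 is at position 8.
Final answer: 8


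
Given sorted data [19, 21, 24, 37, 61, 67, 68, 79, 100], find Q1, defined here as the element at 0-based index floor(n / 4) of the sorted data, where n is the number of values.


The list has n = 9 elements.
Q1 index = floor(9 / 4) = floor(2.25) = 2
Counting from index 0 in the sorted data, the element at index 2 is 24.
Final answer: 24


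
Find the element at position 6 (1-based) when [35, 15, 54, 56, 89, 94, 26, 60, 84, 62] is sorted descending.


Sort descending: [94, 89, 84, 62, 60, 56, 54, 35, 26, 15]
The 6th element (1-indexed) is at index 5.
Value = 56
Final answer: 56


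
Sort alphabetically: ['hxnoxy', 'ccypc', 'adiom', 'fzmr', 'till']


Compare strings character by character (the first differing letter decides):
  'adiom' < 'ccypc' since 'a' < 'c' at position 1
  'ccypc' < 'fzmr' since 'c' < 'f' at position 1
  'fzmr' < 'hxnoxy' since 'f' < 'h' at position 1
  'hxnoxy' < 'till' since 'h' < 't' at position 1
Chaining these comparisons gives the alphabetical order.
Final answer: ['adiom', 'ccypc', 'fzmr', 'hxnoxy', 'till']


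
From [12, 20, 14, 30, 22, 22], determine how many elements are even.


Check each element:
  12 is even
  20 is even
  14 is even
  30 is even
  22 is even
  22 is even
Evens: [12, 20, 14, 30, 22, 22]
Count of evens = 6
Final answer: 6


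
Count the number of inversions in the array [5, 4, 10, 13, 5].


For each element, count the later elements that are smaller than it:
  5 (index 0): smaller elements after it = [4] -> 1
  4 (index 1): smaller elements after it = [] -> 0
  10 (index 2): smaller elements after it = [5] -> 1
  13 (index 3): smaller elements after it = [5] -> 1
Total inversions = 1 + 0 + 1 + 1 = 3
Final answer: 3


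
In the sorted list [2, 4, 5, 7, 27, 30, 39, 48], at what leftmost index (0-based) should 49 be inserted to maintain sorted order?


List is sorted: [2, 4, 5, 7, 27, 30, 39, 48]
We need the leftmost position where 49 can be inserted, i.e. the first index whose element is >= 49 (or the end of the list if none is).
Binary search with low=0, high=8 (0-based indices):
  low=0, high=8, mid=4: a[4]=27 < 49, so low = 5
  low=5, high=8, mid=6: a[6]=39 < 49, so low = 7
  low=7, high=8, mid=7: a[7]=48 < 49, so low = 8
Now low = high = 8, so the insertion index is 8.
Final answer: 8


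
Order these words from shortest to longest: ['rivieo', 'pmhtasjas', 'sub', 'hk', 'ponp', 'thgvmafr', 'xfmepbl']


Compute lengths:
  'rivieo' has length 6
  'pmhtasjas' has length 9
  'sub' has length 3
  'hk' has length 2
  'ponp' has length 4
  'thgvmafr' has length 8
  'xfmepbl' has length 7
Lengths in increasing order: 2 < 3 < 4 < 6 < 7 < 8 < 9
Listing the words in that order gives the answer.
Final answer: ['hk', 'sub', 'ponp', 'rivieo', 'xfmepbl', 'thgvmafr', 'pmhtasjas']


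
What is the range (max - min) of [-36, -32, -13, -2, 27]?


Maximum value: 27
Minimum value: -36
Range = 27 - (-36) = 63
Final answer: 63


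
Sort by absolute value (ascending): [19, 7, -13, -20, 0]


Compute absolute values:
  |19| = 19
  |7| = 7
  |-13| = 13
  |-20| = 20
  |0| = 0
Absolute values in increasing order: 0 < 7 < 13 < 19 < 20
Listing the original numbers in that order gives the answer.
Final answer: [0, 7, -13, 19, -20]


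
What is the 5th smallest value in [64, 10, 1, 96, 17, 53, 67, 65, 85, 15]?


Sort ascending: [1, 10, 15, 17, 53, 64, 65, 67, 85, 96]
The 5th element (1-indexed) is at index 4.
Value = 53
Final answer: 53


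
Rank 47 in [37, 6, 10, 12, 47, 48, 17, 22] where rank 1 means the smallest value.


Sort ascending: [6, 10, 12, 17, 22, 37, 47, 48]
Find 47 in the sorted list.
47 is at position 7 (1-indexed).
Final answer: 7


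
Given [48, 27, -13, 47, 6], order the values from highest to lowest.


Original list: [48, 27, -13, 47, 6]
Repeatedly take the largest remaining element:
  Remaining [48, 27, -13, 47, 6] -> largest is 48
  Remaining [27, -13, 47, 6] -> largest is 47
  Remaining [27, -13, 6] -> largest is 27
  Remaining [-13, 6] -> largest is 6
  Remaining [-13] -> largest is -13
Collecting the picks in order gives the descending list.
Final answer: [48, 47, 27, 6, -13]


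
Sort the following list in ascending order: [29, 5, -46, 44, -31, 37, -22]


Original list: [29, 5, -46, 44, -31, 37, -22]
Repeatedly take the smallest remaining element:
  Remaining [29, 5, -46, 44, -31, 37, -22] -> smallest is -46
  Remaining [29, 5, 44, -31, 37, -22] -> smallest is -31
  Remaining [29, 5, 44, 37, -22] -> smallest is -22
  Remaining [29, 5, 44, 37] -> smallest is 5
  Remaining [29, 44, 37] -> smallest is 29
  Remaining [44, 37] -> smallest is 37
  Remaining [44] -> smallest is 44
Collecting the picks in order gives the sorted list.
Final answer: [-46, -31, -22, 5, 29, 37, 44]


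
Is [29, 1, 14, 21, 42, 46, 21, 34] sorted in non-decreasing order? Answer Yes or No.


Check consecutive pairs:
  29 <= 1? False
  1 <= 14? True
  14 <= 21? True
  21 <= 42? True
  42 <= 46? True
  46 <= 21? False
  21 <= 34? True
2 consecutive pair(s) are out of order, so the list is not sorted.
Final answer: No


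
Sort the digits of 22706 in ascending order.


The number 22706 has digits: 2, 2, 7, 0, 6
Sorted: 0, 2, 2, 6, 7
Joining the sorted digits gives the result.
Final answer: 02267


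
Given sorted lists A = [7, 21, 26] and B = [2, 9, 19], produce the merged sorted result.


List A: [7, 21, 26]
List B: [2, 9, 19]
Repeatedly compare the front elements and take the smaller:
  7 vs 2 -> take 2
  7 vs 9 -> take 7
  21 vs 9 -> take 9
  21 vs 19 -> take 19
  B is exhausted; append the rest of A: [21, 26]
Final answer: [2, 7, 9, 19, 21, 26]


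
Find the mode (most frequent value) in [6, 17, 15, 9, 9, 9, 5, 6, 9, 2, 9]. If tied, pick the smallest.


Count the frequency of each value:
  2 appears 1 time(s)
  5 appears 1 time(s)
  6 appears 2 time(s)
  9 appears 5 time(s)
  15 appears 1 time(s)
  17 appears 1 time(s)
Maximum frequency is 5.
Only 9 reaches that frequency, so it is the mode.
Final answer: 9


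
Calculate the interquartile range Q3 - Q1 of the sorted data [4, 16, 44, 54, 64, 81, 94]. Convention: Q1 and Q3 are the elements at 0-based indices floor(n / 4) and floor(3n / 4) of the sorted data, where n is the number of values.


The data has n = 7 elements.
Q1 index = floor(7 / 4) = floor(1.75) = 1; Q3 index = floor(3 * 7 / 4) = floor(5.25) = 5
Q1 = element at index 1 = 16
Q3 = element at index 5 = 81
IQR = 81 - 16 = 65
Final answer: 65


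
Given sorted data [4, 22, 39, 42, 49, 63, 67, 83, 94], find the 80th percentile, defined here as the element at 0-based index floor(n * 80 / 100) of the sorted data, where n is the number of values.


The dataset has n = 9 elements.
Index = floor(9 * 80 / 100) = floor(720 / 100) = floor(7.2) = 7
Counting from index 0 in the sorted data, the element at index 7 is 83.
Final answer: 83


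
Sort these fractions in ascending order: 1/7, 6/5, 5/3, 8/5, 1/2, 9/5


Convert to decimal for comparison:
  1/7 = 0.1429
  6/5 = 1.2
  5/3 = 1.6667
  8/5 = 1.6
  1/2 = 0.5
  9/5 = 1.8
Decimals in increasing order: 0.1429 < 0.5 < 1.2 < 1.6 < 1.6667 < 1.8
Writing each back as its fraction gives the sorted order.
Final answer: 1/7, 1/2, 6/5, 8/5, 5/3, 9/5


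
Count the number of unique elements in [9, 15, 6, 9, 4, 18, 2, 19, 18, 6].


List all unique values:
Distinct values: [2, 4, 6, 9, 15, 18, 19]
Count = 7
Final answer: 7


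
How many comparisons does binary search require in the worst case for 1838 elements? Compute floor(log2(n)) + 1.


Binary search halves the search space each step.
Maximum comparisons = floor(log2(1838)) + 1
log2(1838) = 10.8439
floor(log2(1838)) = 10, so 10 + 1 = 11
Final answer: 11


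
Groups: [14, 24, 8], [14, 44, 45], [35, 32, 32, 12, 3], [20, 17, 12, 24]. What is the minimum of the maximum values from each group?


Find max of each group:
  Group 1: [14, 24, 8] -> max = 24
  Group 2: [14, 44, 45] -> max = 45
  Group 3: [35, 32, 32, 12, 3] -> max = 35
  Group 4: [20, 17, 12, 24] -> max = 24
Maxes: [24, 45, 35, 24]
Minimum of maxes = 24
Final answer: 24


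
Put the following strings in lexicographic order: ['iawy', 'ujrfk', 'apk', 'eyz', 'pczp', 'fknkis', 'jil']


Compare strings character by character (the first differing letter decides):
  'apk' < 'eyz' since 'a' < 'e' at position 1
  'eyz' < 'fknkis' since 'e' < 'f' at position 1
  'fknkis' < 'iawy' since 'f' < 'i' at position 1
  'iawy' < 'jil' since 'i' < 'j' at position 1
  'jil' < 'pczp' since 'j' < 'p' at position 1
  'pczp' < 'ujrfk' since 'p' < 'u' at position 1
Chaining these comparisons gives the alphabetical order.
Final answer: ['apk', 'eyz', 'fknkis', 'iawy', 'jil', 'pczp', 'ujrfk']


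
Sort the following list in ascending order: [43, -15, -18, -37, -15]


Original list: [43, -15, -18, -37, -15]
Repeatedly take the smallest remaining element:
  Remaining [43, -15, -18, -37, -15] -> smallest is -37
  Remaining [43, -15, -18, -15] -> smallest is -18
  Remaining [43, -15, -15] -> smallest is -15
  Remaining [43, -15] -> smallest is -15
  Remaining [43] -> smallest is 43
Collecting the picks in order gives the sorted list.
Final answer: [-37, -18, -15, -15, 43]


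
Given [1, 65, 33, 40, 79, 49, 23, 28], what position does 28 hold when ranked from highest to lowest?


Sort descending: [79, 65, 49, 40, 33, 28, 23, 1]
Find 28 in the sorted list.
28 is at position 6.
Final answer: 6


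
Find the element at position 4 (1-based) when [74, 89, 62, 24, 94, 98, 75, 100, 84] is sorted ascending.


Sort ascending: [24, 62, 74, 75, 84, 89, 94, 98, 100]
The 4th element (1-indexed) is at index 3.
Value = 75
Final answer: 75


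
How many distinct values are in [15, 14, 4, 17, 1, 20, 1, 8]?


List all unique values:
Distinct values: [1, 4, 8, 14, 15, 17, 20]
Count = 7
Final answer: 7


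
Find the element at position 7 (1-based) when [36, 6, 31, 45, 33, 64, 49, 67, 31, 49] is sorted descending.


Sort descending: [67, 64, 49, 49, 45, 36, 33, 31, 31, 6]
The 7th element (1-indexed) is at index 6.
Value = 33
Final answer: 33


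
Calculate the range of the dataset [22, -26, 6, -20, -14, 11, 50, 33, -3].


Maximum value: 50
Minimum value: -26
Range = 50 - (-26) = 76
Final answer: 76


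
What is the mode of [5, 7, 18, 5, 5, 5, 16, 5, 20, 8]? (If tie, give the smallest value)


Count the frequency of each value:
  5 appears 5 time(s)
  7 appears 1 time(s)
  8 appears 1 time(s)
  16 appears 1 time(s)
  18 appears 1 time(s)
  20 appears 1 time(s)
Maximum frequency is 5.
Only 5 reaches that frequency, so it is the mode.
Final answer: 5


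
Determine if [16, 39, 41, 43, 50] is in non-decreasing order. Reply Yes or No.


Check consecutive pairs:
  16 <= 39? True
  39 <= 41? True
  41 <= 43? True
  43 <= 50? True
Every consecutive pair is in order, so the list is non-decreasing.
Final answer: Yes


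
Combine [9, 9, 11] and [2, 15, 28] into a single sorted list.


List A: [9, 9, 11]
List B: [2, 15, 28]
Repeatedly compare the front elements and take the smaller:
  9 vs 2 -> take 2
  9 vs 15 -> take 9
  9 vs 15 -> take 9
  11 vs 15 -> take 11
  A is exhausted; append the rest of B: [15, 28]
Final answer: [2, 9, 9, 11, 15, 28]


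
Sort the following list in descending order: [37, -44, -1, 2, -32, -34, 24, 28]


Original list: [37, -44, -1, 2, -32, -34, 24, 28]
Repeatedly take the largest remaining element:
  Remaining [37, -44, -1, 2, -32, -34, 24, 28] -> largest is 37
  Remaining [-44, -1, 2, -32, -34, 24, 28] -> largest is 28
  Remaining [-44, -1, 2, -32, -34, 24] -> largest is 24
  Remaining [-44, -1, 2, -32, -34] -> largest is 2
  Remaining [-44, -1, -32, -34] -> largest is -1
  Remaining [-44, -32, -34] -> largest is -32
  Remaining [-44, -34] -> largest is -34
  Remaining [-44] -> largest is -44
Collecting the picks in order gives the descending list.
Final answer: [37, 28, 24, 2, -1, -32, -34, -44]


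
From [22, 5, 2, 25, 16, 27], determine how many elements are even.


Check each element:
  22 is even
  5 is odd
  2 is even
  25 is odd
  16 is even
  27 is odd
Evens: [22, 2, 16]
Count of evens = 3
Final answer: 3


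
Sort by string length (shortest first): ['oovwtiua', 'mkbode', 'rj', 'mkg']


Compute lengths:
  'oovwtiua' has length 8
  'mkbode' has length 6
  'rj' has length 2
  'mkg' has length 3
Lengths in increasing order: 2 < 3 < 6 < 8
Listing the words in that order gives the answer.
Final answer: ['rj', 'mkg', 'mkbode', 'oovwtiua']


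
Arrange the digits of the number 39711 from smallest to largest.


The number 39711 has digits: 3, 9, 7, 1, 1
Sorted: 1, 1, 3, 7, 9
Joining the sorted digits gives the result.
Final answer: 11379


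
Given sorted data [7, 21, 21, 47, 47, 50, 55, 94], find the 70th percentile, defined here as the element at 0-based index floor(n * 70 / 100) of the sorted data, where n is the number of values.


The dataset has n = 8 elements.
Index = floor(8 * 70 / 100) = floor(560 / 100) = floor(5.6) = 5
Counting from index 0 in the sorted data, the element at index 5 is 50.
Final answer: 50


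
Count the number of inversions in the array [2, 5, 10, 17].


For each element, count the later elements that are smaller than it:
  2 (index 0): smaller elements after it = [] -> 0
  5 (index 1): smaller elements after it = [] -> 0
  10 (index 2): smaller elements after it = [] -> 0
Total inversions = 0 + 0 + 0 = 0
Final answer: 0


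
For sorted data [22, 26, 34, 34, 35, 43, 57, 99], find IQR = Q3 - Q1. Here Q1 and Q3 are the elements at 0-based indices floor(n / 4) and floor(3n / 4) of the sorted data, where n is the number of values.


The data has n = 8 elements.
Q1 index = floor(8 / 4) = floor(2) = 2; Q3 index = floor(3 * 8 / 4) = floor(6) = 6
Q1 = element at index 2 = 34
Q3 = element at index 6 = 57
IQR = 57 - 34 = 23
Final answer: 23


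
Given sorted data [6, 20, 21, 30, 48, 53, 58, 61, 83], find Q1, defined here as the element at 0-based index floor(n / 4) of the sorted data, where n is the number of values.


The list has n = 9 elements.
Q1 index = floor(9 / 4) = floor(2.25) = 2
Counting from index 0 in the sorted data, the element at index 2 is 21.
Final answer: 21


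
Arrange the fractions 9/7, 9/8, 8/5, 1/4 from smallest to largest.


Convert to decimal for comparison:
  9/7 = 1.2857
  9/8 = 1.125
  8/5 = 1.6
  1/4 = 0.25
Decimals in increasing order: 0.25 < 1.125 < 1.2857 < 1.6
Writing each back as its fraction gives the sorted order.
Final answer: 1/4, 9/8, 9/7, 8/5


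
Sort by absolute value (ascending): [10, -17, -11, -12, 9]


Compute absolute values:
  |10| = 10
  |-17| = 17
  |-11| = 11
  |-12| = 12
  |9| = 9
Absolute values in increasing order: 9 < 10 < 11 < 12 < 17
Listing the original numbers in that order gives the answer.
Final answer: [9, 10, -11, -12, -17]


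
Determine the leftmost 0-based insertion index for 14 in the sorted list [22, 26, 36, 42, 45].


List is sorted: [22, 26, 36, 42, 45]
We need the leftmost position where 14 can be inserted, i.e. the first index whose element is >= 14 (or the end of the list if none is).
Binary search with low=0, high=5 (0-based indices):
  low=0, high=5, mid=2: a[2]=36 >= 14, so high = 2
  low=0, high=2, mid=1: a[1]=26 >= 14, so high = 1
  low=0, high=1, mid=0: a[0]=22 >= 14, so high = 0
Now low = high = 0, so the insertion index is 0.
Final answer: 0


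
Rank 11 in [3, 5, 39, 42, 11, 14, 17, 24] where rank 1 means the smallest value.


Sort ascending: [3, 5, 11, 14, 17, 24, 39, 42]
Find 11 in the sorted list.
11 is at position 3 (1-indexed).
Final answer: 3


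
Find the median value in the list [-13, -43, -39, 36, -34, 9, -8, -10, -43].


First, sort the list: [-43, -43, -39, -34, -13, -10, -8, 9, 36]
The list has 9 elements (odd count).
The middle index is 4 (0-based), and the element there is -13.
Final answer: -13


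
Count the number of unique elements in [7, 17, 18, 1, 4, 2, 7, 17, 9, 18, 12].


List all unique values:
Distinct values: [1, 2, 4, 7, 9, 12, 17, 18]
Count = 8
Final answer: 8


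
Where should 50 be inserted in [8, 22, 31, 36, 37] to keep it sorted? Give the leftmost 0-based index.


List is sorted: [8, 22, 31, 36, 37]
We need the leftmost position where 50 can be inserted, i.e. the first index whose element is >= 50 (or the end of the list if none is).
Binary search with low=0, high=5 (0-based indices):
  low=0, high=5, mid=2: a[2]=31 < 50, so low = 3
  low=3, high=5, mid=4: a[4]=37 < 50, so low = 5
Now low = high = 5, so the insertion index is 5.
Final answer: 5


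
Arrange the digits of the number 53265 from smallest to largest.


The number 53265 has digits: 5, 3, 2, 6, 5
Sorted: 2, 3, 5, 5, 6
Joining the sorted digits gives the result.
Final answer: 23556


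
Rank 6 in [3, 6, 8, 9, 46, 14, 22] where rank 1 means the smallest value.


Sort ascending: [3, 6, 8, 9, 14, 22, 46]
Find 6 in the sorted list.
6 is at position 2 (1-indexed).
Final answer: 2


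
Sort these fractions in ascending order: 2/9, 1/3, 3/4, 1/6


Convert to decimal for comparison:
  2/9 = 0.2222
  1/3 = 0.3333
  3/4 = 0.75
  1/6 = 0.1667
Decimals in increasing order: 0.1667 < 0.2222 < 0.3333 < 0.75
Writing each back as its fraction gives the sorted order.
Final answer: 1/6, 2/9, 1/3, 3/4


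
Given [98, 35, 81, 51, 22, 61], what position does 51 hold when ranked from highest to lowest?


Sort descending: [98, 81, 61, 51, 35, 22]
Find 51 in the sorted list.
51 is at position 4.
Final answer: 4


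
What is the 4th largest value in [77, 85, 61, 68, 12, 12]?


Sort descending: [85, 77, 68, 61, 12, 12]
The 4th element (1-indexed) is at index 3.
Value = 61
Final answer: 61


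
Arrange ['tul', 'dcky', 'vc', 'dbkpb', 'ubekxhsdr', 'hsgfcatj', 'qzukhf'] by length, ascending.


Compute lengths:
  'tul' has length 3
  'dcky' has length 4
  'vc' has length 2
  'dbkpb' has length 5
  'ubekxhsdr' has length 9
  'hsgfcatj' has length 8
  'qzukhf' has length 6
Lengths in increasing order: 2 < 3 < 4 < 5 < 6 < 8 < 9
Listing the words in that order gives the answer.
Final answer: ['vc', 'tul', 'dcky', 'dbkpb', 'qzukhf', 'hsgfcatj', 'ubekxhsdr']


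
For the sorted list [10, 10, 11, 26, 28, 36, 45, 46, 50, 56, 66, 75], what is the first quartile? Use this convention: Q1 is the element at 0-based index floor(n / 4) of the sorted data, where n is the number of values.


The list has n = 12 elements.
Q1 index = floor(12 / 4) = floor(3) = 3
Counting from index 0 in the sorted data, the element at index 3 is 26.
Final answer: 26


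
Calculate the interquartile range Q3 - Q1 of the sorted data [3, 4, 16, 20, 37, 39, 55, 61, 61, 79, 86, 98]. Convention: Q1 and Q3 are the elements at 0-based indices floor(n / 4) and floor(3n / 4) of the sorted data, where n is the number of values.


The data has n = 12 elements.
Q1 index = floor(12 / 4) = floor(3) = 3; Q3 index = floor(3 * 12 / 4) = floor(9) = 9
Q1 = element at index 3 = 20
Q3 = element at index 9 = 79
IQR = 79 - 20 = 59
Final answer: 59


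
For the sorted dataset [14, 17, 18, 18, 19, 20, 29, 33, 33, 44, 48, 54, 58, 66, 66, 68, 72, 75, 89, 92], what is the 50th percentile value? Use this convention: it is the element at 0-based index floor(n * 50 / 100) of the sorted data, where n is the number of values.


The dataset has n = 20 elements.
Index = floor(20 * 50 / 100) = floor(1000 / 100) = floor(10) = 10
Counting from index 0 in the sorted data, the element at index 10 is 48.
Final answer: 48


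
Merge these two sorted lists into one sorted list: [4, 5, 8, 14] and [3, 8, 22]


List A: [4, 5, 8, 14]
List B: [3, 8, 22]
Repeatedly compare the front elements and take the smaller:
  4 vs 3 -> take 3
  4 vs 8 -> take 4
  5 vs 8 -> take 5
  8 vs 8 -> take 8
  14 vs 8 -> take 8
  14 vs 22 -> take 14
  A is exhausted; append the rest of B: [22]
Final answer: [3, 4, 5, 8, 8, 14, 22]


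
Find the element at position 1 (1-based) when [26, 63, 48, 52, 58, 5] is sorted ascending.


Sort ascending: [5, 26, 48, 52, 58, 63]
The 1st element (1-indexed) is at index 0.
Value = 5
Final answer: 5


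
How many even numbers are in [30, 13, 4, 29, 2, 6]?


Check each element:
  30 is even
  13 is odd
  4 is even
  29 is odd
  2 is even
  6 is even
Evens: [30, 4, 2, 6]
Count of evens = 4
Final answer: 4


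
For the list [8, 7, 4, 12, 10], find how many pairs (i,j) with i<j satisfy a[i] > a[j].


For each element, count the later elements that are smaller than it:
  8 (index 0): smaller elements after it = [7, 4] -> 2
  7 (index 1): smaller elements after it = [4] -> 1
  4 (index 2): smaller elements after it = [] -> 0
  12 (index 3): smaller elements after it = [10] -> 1
Total inversions = 2 + 1 + 0 + 1 = 4
Final answer: 4


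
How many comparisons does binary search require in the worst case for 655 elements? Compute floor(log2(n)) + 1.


Binary search halves the search space each step.
Maximum comparisons = floor(log2(655)) + 1
log2(655) = 9.3554
floor(log2(655)) = 9, so 9 + 1 = 10
Final answer: 10


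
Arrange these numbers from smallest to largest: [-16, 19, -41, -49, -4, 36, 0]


Original list: [-16, 19, -41, -49, -4, 36, 0]
Repeatedly take the smallest remaining element:
  Remaining [-16, 19, -41, -49, -4, 36, 0] -> smallest is -49
  Remaining [-16, 19, -41, -4, 36, 0] -> smallest is -41
  Remaining [-16, 19, -4, 36, 0] -> smallest is -16
  Remaining [19, -4, 36, 0] -> smallest is -4
  Remaining [19, 36, 0] -> smallest is 0
  Remaining [19, 36] -> smallest is 19
  Remaining [36] -> smallest is 36
Collecting the picks in order gives the sorted list.
Final answer: [-49, -41, -16, -4, 0, 19, 36]


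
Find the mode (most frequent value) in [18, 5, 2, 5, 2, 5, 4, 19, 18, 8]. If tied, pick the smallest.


Count the frequency of each value:
  2 appears 2 time(s)
  4 appears 1 time(s)
  5 appears 3 time(s)
  8 appears 1 time(s)
  18 appears 2 time(s)
  19 appears 1 time(s)
Maximum frequency is 3.
Only 5 reaches that frequency, so it is the mode.
Final answer: 5


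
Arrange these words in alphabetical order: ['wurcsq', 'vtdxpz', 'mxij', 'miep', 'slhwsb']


Compare strings character by character (the first differing letter decides):
  'miep' < 'mxij' since 'i' < 'x' at position 2
  'mxij' < 'slhwsb' since 'm' < 's' at position 1
  'slhwsb' < 'vtdxpz' since 's' < 'v' at position 1
  'vtdxpz' < 'wurcsq' since 'v' < 'w' at position 1
Chaining these comparisons gives the alphabetical order.
Final answer: ['miep', 'mxij', 'slhwsb', 'vtdxpz', 'wurcsq']
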